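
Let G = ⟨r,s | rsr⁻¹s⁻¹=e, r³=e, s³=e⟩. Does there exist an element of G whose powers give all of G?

|G| = 9, but the maximum element order in G is 3 < 9. No single element generates all of G, so G is not cyclic.

Answer: No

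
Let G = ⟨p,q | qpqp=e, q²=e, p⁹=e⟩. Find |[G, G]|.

G' = [G, G] is generated by all commutators. The generator-pair commutators are: [p, q] = p².
The subgroup they normally generate is {e, p, p², p³, p⁴, p⁵, p⁶, p⁷, p⁸}, of order 9.
Check: |G/G'| = 18/9 = 2 is the order of the abelianisation.

Answer: 9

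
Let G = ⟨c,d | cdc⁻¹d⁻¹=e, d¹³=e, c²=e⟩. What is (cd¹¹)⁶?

Compute successive powers of (cd¹¹), reducing at each step:
  (cd¹¹)²: (cd¹¹) · c = d¹¹;   (d¹¹) · d¹¹ = d⁹
  (cd¹¹)³: (d⁹) · c = cd⁹;   (cd⁹) · d¹¹ = cd⁷
  (cd¹¹)⁴: (cd⁷) · c = d⁷;   (d⁷) · d¹¹ = d⁵
  (cd¹¹)⁵: (d⁵) · c = cd⁵;   (cd⁵) · d¹¹ = cd³
  (cd¹¹)⁶: (cd³) · c = d³;   (d³) · d¹¹ = d

Answer: d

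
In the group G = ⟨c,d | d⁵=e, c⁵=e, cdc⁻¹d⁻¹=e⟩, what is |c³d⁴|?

Compute successive powers until reaching e:
  (c³d⁴)¹ = c³d⁴, (c³d⁴)² = cd³, (c³d⁴)³ = c⁴d², (c³d⁴)⁴ = c²d, (c³d⁴)⁵ = e.
The smallest positive k with (c³d⁴)ᵏ = e is 5.

Answer: 5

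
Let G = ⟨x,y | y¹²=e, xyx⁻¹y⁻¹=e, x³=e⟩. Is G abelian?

Each pair of generators commutes: x·y = xy = y·x. Since the generators pairwise commute, every element of G commutes with every other, so G is abelian.

Answer: Yes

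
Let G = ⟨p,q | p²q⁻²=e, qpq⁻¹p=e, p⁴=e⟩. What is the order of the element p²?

Compute successive powers until reaching e:
  (p²)¹ = p², (p²)² = e.
The smallest positive k with (p²)ᵏ = e is 2.

Answer: 2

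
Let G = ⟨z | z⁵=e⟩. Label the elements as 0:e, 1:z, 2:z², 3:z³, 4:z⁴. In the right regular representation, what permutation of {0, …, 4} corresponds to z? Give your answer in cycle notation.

(0 1 2 3 4)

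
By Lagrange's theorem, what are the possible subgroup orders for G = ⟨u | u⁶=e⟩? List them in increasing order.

|G| = 6 = 2 · 3. By Lagrange's theorem the order of any subgroup divides 6; the divisors of 6 are 1, 2, 3, 6.

Answer: 1, 2, 3, 6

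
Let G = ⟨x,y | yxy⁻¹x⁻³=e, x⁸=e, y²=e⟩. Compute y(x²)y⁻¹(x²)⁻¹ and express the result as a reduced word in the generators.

[y, (x²)] = y·(x²)·y⁻¹·(x²)⁻¹.
  y · (x²) = x⁶y
  (x⁶y) · y = x⁶
  (x⁶) · (x⁶) = x⁴

Answer: x⁴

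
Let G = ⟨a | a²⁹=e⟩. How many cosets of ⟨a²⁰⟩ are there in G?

First find ord(a²⁰) by computing successive powers:
  (a²⁰)¹ = a²⁰, (a²⁰)² = a¹¹, (a²⁰)³ = a², (a²⁰)⁴ = a²², (a²⁰)⁵ = a¹³, (a²⁰)⁶ = a⁴, (a²⁰)⁷ = a²⁴, (a²⁰)⁸ = a¹⁵, (a²⁰)⁹ = a⁶, (a²⁰)¹⁰ = a²⁶, (a²⁰)¹¹ = a¹⁷, (a²⁰)¹² = a⁸, (a²⁰)¹³ = a²⁸, (a²⁰)¹⁴ = a¹⁹, (a²⁰)¹⁵ = a¹⁰, (a²⁰)¹⁶ = a, (a²⁰)¹⁷ = a²¹, (a²⁰)¹⁸ = a¹², (a²⁰)¹⁹ = a³, (a²⁰)²⁰ = a²³, (a²⁰)²¹ = a¹⁴, (a²⁰)²² = a⁵, (a²⁰)²³ = a²⁵, (a²⁰)²⁴ = a¹⁶, (a²⁰)²⁵ = a⁷, (a²⁰)²⁶ = a²⁷, (a²⁰)²⁷ = a¹⁸, (a²⁰)²⁸ = a⁹, (a²⁰)²⁹ = e.
So |⟨a²⁰⟩| = ord(a²⁰) = 29. With |G| = 29, by Lagrange [G : ⟨a²⁰⟩] = 29/29 = 1.

Answer: 1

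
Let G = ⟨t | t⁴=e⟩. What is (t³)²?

Compute successive powers of (t³), reducing at each step:
  (t³)²: (t³) · t³ = t²

Answer: t²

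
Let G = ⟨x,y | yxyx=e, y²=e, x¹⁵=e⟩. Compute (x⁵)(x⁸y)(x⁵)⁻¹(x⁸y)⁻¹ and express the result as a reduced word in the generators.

[(x⁵), (x⁸y)] = (x⁵)·(x⁸y)·(x⁵)⁻¹·(x⁸y)⁻¹.
  (x⁵) · (x⁸y) = x¹³y
  (x¹³y) · (x¹⁰) = x³y
  (x³y) · (x⁸y) = x¹⁰

Answer: x¹⁰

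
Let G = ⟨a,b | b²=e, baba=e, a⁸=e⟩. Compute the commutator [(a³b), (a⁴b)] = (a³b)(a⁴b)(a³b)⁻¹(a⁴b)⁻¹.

[(a³b), (a⁴b)] = (a³b)·(a⁴b)·(a³b)⁻¹·(a⁴b)⁻¹.
  (a³b) · (a⁴b) = a⁷
  (a⁷) · (a³b) = a²b
  (a²b) · (a⁴b) = a⁶

Answer: a⁶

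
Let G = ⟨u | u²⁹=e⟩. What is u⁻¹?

The order of u is 29 (smallest k with uᵏ = e), so u⁻¹ = u²⁸ = u²⁸.
Check: u · (u²⁸) → u · u²⁸ = e, giving e as required.

Answer: u²⁸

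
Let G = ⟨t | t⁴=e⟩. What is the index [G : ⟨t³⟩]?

First find ord(t³) by computing successive powers:
  (t³)¹ = t³, (t³)² = t², (t³)³ = t, (t³)⁴ = e.
So |⟨t³⟩| = ord(t³) = 4. With |G| = 4, by Lagrange [G : ⟨t³⟩] = 4/4 = 1.

Answer: 1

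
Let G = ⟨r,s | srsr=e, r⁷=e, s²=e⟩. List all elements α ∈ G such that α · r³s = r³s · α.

⟨r³s⟩ ⊆ C_G(r³s) since powers of r³s commute with r³s; so |C_G(r³s)| ≥ |⟨r³s⟩| = 2.
By orbit–stabilizer, |C_G(r³s)| = |G| / |conj. class of r³s| = 14 / 7 = 2.
The 2 elements commuting with r³s are {e, r³s}.

Answer: {e, r³s}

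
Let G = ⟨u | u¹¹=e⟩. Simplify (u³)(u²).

Compute (u³) · (u²) by multiplying left to right and reducing via the relations at each step:
  (u³) · u² = u⁵

Answer: u⁵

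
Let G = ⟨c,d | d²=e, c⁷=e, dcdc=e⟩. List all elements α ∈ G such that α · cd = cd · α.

⟨cd⟩ ⊆ C_G(cd) since powers of cd commute with cd; so |C_G(cd)| ≥ |⟨cd⟩| = 2.
By orbit–stabilizer, |C_G(cd)| = |G| / |conj. class of cd| = 14 / 7 = 2.
The 2 elements commuting with cd are {e, cd}.

Answer: {e, cd}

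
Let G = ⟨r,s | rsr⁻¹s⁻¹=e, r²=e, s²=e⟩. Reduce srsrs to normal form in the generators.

Multiply left to right, reducing at each step:
  s · r = rs
  (rs) · s = r
  r · r = e
  e · s = s

Answer: s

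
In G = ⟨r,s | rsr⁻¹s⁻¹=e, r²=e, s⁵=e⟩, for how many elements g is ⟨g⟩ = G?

G is cyclic of order 10. An element generates G iff its order is 10, and a cyclic group of order 10 has exactly φ(10) = 4 such elements.

Answer: 4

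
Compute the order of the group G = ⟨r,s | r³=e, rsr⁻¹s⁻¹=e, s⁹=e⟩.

Enumerate words in the generators, reducing via the relations: the distinct elements are
  {e, r, s, rs, r², s², s³, s⁴, s⁵, s⁶, s⁷, s⁸, rs², rs³, rs⁴, rs⁵, rs⁶, rs⁷, rs⁸, r²s, r²s², r²s³, r²s⁴, r²s⁵, r²s⁶, r²s⁷, r²s⁸}.
No further products give new elements, so |G| = 27.

Answer: 27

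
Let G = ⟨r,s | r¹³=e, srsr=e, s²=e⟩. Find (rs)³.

Compute successive powers of (rs), reducing at each step:
  (rs)²: (rs) · r = s;   s · s = e
  (rs)³: e · r = r;   r · s = rs

Answer: rs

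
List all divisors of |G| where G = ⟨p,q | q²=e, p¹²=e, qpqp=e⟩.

|G| = 24 = 2³ · 3. By Lagrange's theorem the order of any subgroup divides 24; the divisors of 24 are 1, 2, 3, 4, 6, 8, 12, 24.

Answer: 1, 2, 3, 4, 6, 8, 12, 24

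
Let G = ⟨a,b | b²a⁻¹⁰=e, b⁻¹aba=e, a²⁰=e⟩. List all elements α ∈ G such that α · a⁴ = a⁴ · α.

⟨a⁴⟩ ⊆ C_G(a⁴) since powers of a⁴ commute with a⁴; so |C_G(a⁴)| ≥ |⟨a⁴⟩| = 5.
By orbit–stabilizer, |C_G(a⁴)| = |G| / |conj. class of a⁴| = 40 / 2 = 20.
The 20 elements commuting with a⁴ are {e, a, a², a³, a⁴, a⁵, a⁶, a⁷, a⁸, a⁹, a¹⁰, a¹¹, a¹², a¹³, a¹⁴, a¹⁵, a¹⁶, a¹⁷, a¹⁸, a¹⁹}.

Answer: {e, a, a², a³, a⁴, a⁵, a⁶, a⁷, a⁸, a⁹, a¹⁰, a¹¹, a¹², a¹³, a¹⁴, a¹⁵, a¹⁶, a¹⁷, a¹⁸, a¹⁹}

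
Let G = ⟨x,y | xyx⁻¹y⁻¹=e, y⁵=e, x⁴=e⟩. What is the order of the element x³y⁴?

Compute successive powers until reaching e:
  (x³y⁴)¹ = x³y⁴, (x³y⁴)² = x²y³, (x³y⁴)³ = xy², (x³y⁴)⁴ = y, (x³y⁴)⁵ = x³, (x³y⁴)⁶ = x²y⁴, (x³y⁴)⁷ = xy³, (x³y⁴)⁸ = y², (x³y⁴)⁹ = x³y, (x³y⁴)¹⁰ = x², (x³y⁴)¹¹ = xy⁴, (x³y⁴)¹² = y³, (x³y⁴)¹³ = x³y², (x³y⁴)¹⁴ = x²y, (x³y⁴)¹⁵ = x, (x³y⁴)¹⁶ = y⁴, (x³y⁴)¹⁷ = x³y³, (x³y⁴)¹⁸ = x²y², (x³y⁴)¹⁹ = xy, (x³y⁴)²⁰ = e.
The smallest positive k with (x³y⁴)ᵏ = e is 20.

Answer: 20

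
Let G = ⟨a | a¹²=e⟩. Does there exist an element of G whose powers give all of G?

|G| = 12. The element a has order 12 (its powers give 12 distinct elements), so ⟨a⟩ = G and G is cyclic.

Answer: Yes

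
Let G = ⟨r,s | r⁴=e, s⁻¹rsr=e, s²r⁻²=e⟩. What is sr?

Compute s · r by multiplying left to right and reducing via the relations at each step:
  s · r = rs⁻¹

Answer: rs⁻¹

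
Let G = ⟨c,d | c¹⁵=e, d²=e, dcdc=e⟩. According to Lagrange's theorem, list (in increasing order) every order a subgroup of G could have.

|G| = 30 = 2 · 3 · 5. By Lagrange's theorem the order of any subgroup divides 30; the divisors of 30 are 1, 2, 3, 5, 6, 10, 15, 30.

Answer: 1, 2, 3, 5, 6, 10, 15, 30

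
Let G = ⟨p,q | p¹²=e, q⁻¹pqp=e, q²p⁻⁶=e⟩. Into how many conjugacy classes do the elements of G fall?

The conjugacy classes (representative and size) are:
  [e] (size 1), [p¹¹] (size 2), [p²] (size 2), [p⁹] (size 2), [p⁴] (size 2), [p⁵] (size 2), [p⁶] (size 1), [p²q] (size 6), [pq] (size 6).
Class equation: 1 + 2 + 2 + 2 + 2 + 2 + 1 + 6 + 6 = 24 = |G|. So G has 9 conjugacy classes.

Answer: 9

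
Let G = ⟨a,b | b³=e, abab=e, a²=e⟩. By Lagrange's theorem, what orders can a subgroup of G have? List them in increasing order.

|G| = 6 = 2 · 3. By Lagrange's theorem the order of any subgroup divides 6; the divisors of 6 are 1, 2, 3, 6.

Answer: 1, 2, 3, 6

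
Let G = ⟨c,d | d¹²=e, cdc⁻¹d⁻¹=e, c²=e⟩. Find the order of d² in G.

Compute successive powers until reaching e:
  (d²)¹ = d², (d²)² = d⁴, (d²)³ = d⁶, (d²)⁴ = d⁸, (d²)⁵ = d¹⁰, (d²)⁶ = e.
The smallest positive k with (d²)ᵏ = e is 6.

Answer: 6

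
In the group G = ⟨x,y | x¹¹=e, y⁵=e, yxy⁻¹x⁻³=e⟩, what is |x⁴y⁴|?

Compute successive powers until reaching e:
  (x⁴y⁴)¹ = x⁴y⁴, (x⁴y⁴)² = x⁹y³, (x⁴y⁴)³ = x⁷y², (x⁴y⁴)⁴ = x¹⁰y, (x⁴y⁴)⁵ = e.
The smallest positive k with (x⁴y⁴)ᵏ = e is 5.

Answer: 5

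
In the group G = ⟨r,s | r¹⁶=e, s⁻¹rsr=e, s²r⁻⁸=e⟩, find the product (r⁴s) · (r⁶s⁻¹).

Compute (r⁴s) · (r⁶s⁻¹) by multiplying left to right and reducing via the relations at each step:
  (r⁴s) · r⁶ = r⁶s⁻¹
  (r⁶s⁻¹) · s⁻¹ = r¹⁴

Answer: r¹⁴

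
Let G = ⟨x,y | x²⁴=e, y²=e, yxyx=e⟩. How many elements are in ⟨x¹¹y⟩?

|⟨x¹¹y⟩| equals the order of x¹¹y. Compute successive powers until reaching e:
  (x¹¹y)¹ = x¹¹y, (x¹¹y)² = e.
The smallest positive k with (x¹¹y)ᵏ = e is 2, so |⟨x¹¹y⟩| = 2.

Answer: 2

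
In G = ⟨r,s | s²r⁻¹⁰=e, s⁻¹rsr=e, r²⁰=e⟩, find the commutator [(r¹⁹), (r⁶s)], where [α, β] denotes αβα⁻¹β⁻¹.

[(r¹⁹), (r⁶s)] = (r¹⁹)·(r⁶s)·(r¹⁹)⁻¹·(r⁶s)⁻¹.
  (r¹⁹) · (r⁶s) = r⁵s
  (r⁵s) · r = r⁴s
  (r⁴s) · (r⁶s⁻¹) = r¹⁸

Answer: r¹⁸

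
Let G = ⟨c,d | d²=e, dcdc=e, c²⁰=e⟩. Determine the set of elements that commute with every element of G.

An element z ∈ Z(G) iff z commutes with every generator.
For example c¹⁰ is central: (c¹⁰)·c = c¹¹ = c·(c¹⁰); (c¹⁰)·d = c¹⁰d = d·(c¹⁰).
Whereas c ∉ Z(G) since c·d = cd ≠ c¹⁹d = d·c.
Checking each of the 40 elements this way gives Z(G) = {e, c¹⁰}, of order 2.

Answer: {e, c¹⁰}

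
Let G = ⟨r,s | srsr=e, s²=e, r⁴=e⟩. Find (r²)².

Compute successive powers of (r²), reducing at each step:
  (r²)²: (r²) · r² = e

Answer: e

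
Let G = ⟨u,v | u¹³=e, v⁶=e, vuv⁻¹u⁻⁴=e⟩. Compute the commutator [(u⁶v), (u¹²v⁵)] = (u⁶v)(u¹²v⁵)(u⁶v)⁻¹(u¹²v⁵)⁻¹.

[(u⁶v), (u¹²v⁵)] = (u⁶v)·(u¹²v⁵)·(u⁶v)⁻¹·(u¹²v⁵)⁻¹.
  (u⁶v) · (u¹²v⁵) = u²
  (u²) · (u⁵v⁵) = u⁷v⁵
  (u⁷v⁵) · (u⁴v) = u⁸

Answer: u⁸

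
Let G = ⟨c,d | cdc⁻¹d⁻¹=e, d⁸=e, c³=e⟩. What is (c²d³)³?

Compute successive powers of (c²d³), reducing at each step:
  (c²d³)²: (c²d³) · c² = cd³;   (cd³) · d³ = cd⁶
  (c²d³)³: (cd⁶) · c² = d⁶;   (d⁶) · d³ = d

Answer: d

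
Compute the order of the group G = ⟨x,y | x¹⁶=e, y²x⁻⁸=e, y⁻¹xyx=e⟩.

Enumerate words in the generators, reducing via the relations: the distinct elements are
  {e, x, y, xy, x², x³, x⁴, x⁵, x⁶, x⁷, x⁸, x⁹, x²y, x³y, x¹², x¹³, x¹¹, x¹⁰, x¹⁴, x¹⁵, x⁴y, x⁵y, x⁶y, x⁷y, y⁻¹, xy⁻¹, x²y⁻¹, x³y⁻¹, x⁴y⁻¹, x⁵y⁻¹, x⁶y⁻¹, x⁷y⁻¹}.
No further products give new elements, so |G| = 32.

Answer: 32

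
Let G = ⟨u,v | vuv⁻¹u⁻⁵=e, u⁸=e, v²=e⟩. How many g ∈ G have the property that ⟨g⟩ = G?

⟨g⟩ = G would require ord(g) = |G| = 16, but the maximum element order in G is 8 < 16. So G is not cyclic and no single element generates it: the count is 0.

Answer: 0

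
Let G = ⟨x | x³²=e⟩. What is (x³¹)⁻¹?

The order of (x³¹) is 32 (smallest k with (x³¹)ᵏ = e), so (x³¹)⁻¹ = (x³¹)³¹ = x.
Check: (x³¹) · x → (x³¹) · x = e, giving e as required.

Answer: x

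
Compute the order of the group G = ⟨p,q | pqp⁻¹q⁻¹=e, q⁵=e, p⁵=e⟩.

Enumerate words in the generators, reducing via the relations: the distinct elements are
  {e, p, q, pq, p², p³, p⁴, q², q³, q⁴, pq², pq³, pq⁴, p²q, p³q, p⁴q, p²q², p²q³, p²q⁴, p³q², p³q³, p³q⁴, p⁴q², p⁴q³, p⁴q⁴}.
No further products give new elements, so |G| = 25.

Answer: 25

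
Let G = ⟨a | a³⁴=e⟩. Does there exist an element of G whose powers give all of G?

|G| = 34. The element a has order 34 (its powers give 34 distinct elements), so ⟨a⟩ = G and G is cyclic.

Answer: Yes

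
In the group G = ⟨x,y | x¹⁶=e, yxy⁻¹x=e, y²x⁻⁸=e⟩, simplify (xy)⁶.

Compute successive powers of (xy), reducing at each step:
  (xy)²: (xy) · x = y;   y · y = x⁸
  (xy)³: (x⁸) · x = x⁹;   (x⁹) · y = xy⁻¹
  (xy)⁴: (xy⁻¹) · x = y⁻¹;   (y⁻¹) · y = e
  (xy)⁵: e · x = x;   x · y = xy
  (xy)⁶: (xy) · x = y;   y · y = x⁸

Answer: x⁸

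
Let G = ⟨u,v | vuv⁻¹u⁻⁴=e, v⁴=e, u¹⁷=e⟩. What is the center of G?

An element z ∈ Z(G) iff z commutes with every generator.
For example e is central: e·u = u = u·e; e·v = v = v·e.
Whereas u ∉ Z(G) since u·v = uv ≠ u⁴v = v·u.
Checking each of the 68 elements this way gives Z(G) = {e}, of order 1.

Answer: {e}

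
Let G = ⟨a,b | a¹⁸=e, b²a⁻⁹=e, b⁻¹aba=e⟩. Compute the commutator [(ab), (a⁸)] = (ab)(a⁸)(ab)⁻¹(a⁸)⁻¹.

[(ab), (a⁸)] = (ab)·(a⁸)·(ab)⁻¹·(a⁸)⁻¹.
  (ab) · (a⁸) = a²b⁻¹
  (a²b⁻¹) · (ab⁻¹) = a¹⁰
  (a¹⁰) · (a¹⁰) = a²

Answer: a²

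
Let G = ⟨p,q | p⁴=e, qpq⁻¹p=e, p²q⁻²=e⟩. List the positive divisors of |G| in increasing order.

|G| = 8 = 2³. By Lagrange's theorem the order of any subgroup divides 8; the divisors of 8 are 1, 2, 4, 8.

Answer: 1, 2, 4, 8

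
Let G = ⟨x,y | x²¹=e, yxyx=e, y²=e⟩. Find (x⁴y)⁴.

Compute successive powers of (x⁴y), reducing at each step:
  (x⁴y)²: (x⁴y) · x⁴ = y;   y · y = e
  (x⁴y)³: e · x⁴ = x⁴;   (x⁴) · y = x⁴y
  (x⁴y)⁴: (x⁴y) · x⁴ = y;   y · y = e

Answer: e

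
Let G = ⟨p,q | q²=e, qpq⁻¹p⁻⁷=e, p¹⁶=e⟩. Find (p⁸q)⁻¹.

The order of (p⁸q) is 2 (smallest k with (p⁸q)ᵏ = e), so (p⁸q)⁻¹ = (p⁸q)¹ = p⁸q.
Check: (p⁸q) · (p⁸q) → (p⁸q) · p⁸ = q;   q · q = e, giving e as required.

Answer: p⁸q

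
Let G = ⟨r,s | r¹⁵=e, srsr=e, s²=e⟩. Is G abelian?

r·s = rs but s·r = r¹⁴s, so r·s ≠ s·r and G is not abelian.

Answer: No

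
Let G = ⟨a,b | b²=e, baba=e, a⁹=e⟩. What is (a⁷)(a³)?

Compute (a⁷) · (a³) by multiplying left to right and reducing via the relations at each step:
  (a⁷) · a³ = a

Answer: a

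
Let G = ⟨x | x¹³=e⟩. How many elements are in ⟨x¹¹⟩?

|⟨x¹¹⟩| equals the order of x¹¹. Compute successive powers until reaching e:
  (x¹¹)¹ = x¹¹, (x¹¹)² = x⁹, (x¹¹)³ = x⁷, (x¹¹)⁴ = x⁵, (x¹¹)⁵ = x³, (x¹¹)⁶ = x, (x¹¹)⁷ = x¹², (x¹¹)⁸ = x¹⁰, (x¹¹)⁹ = x⁸, (x¹¹)¹⁰ = x⁶, (x¹¹)¹¹ = x⁴, (x¹¹)¹² = x², (x¹¹)¹³ = e.
The smallest positive k with (x¹¹)ᵏ = e is 13, so |⟨x¹¹⟩| = 13.

Answer: 13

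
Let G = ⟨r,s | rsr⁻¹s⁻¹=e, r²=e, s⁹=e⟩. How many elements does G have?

Enumerate words in the generators, reducing via the relations: the distinct elements are
  {e, r, s, rs, s², s³, s⁴, s⁵, s⁶, s⁷, s⁸, rs², rs³, rs⁴, rs⁵, rs⁶, rs⁷, rs⁸}.
No further products give new elements, so |G| = 18.

Answer: 18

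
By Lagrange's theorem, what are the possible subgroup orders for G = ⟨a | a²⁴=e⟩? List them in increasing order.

|G| = 24 = 2³ · 3. By Lagrange's theorem the order of any subgroup divides 24; the divisors of 24 are 1, 2, 3, 4, 6, 8, 12, 24.

Answer: 1, 2, 3, 4, 6, 8, 12, 24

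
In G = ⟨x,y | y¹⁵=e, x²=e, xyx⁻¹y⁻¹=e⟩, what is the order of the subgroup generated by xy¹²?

|⟨xy¹²⟩| equals the order of xy¹². Compute successive powers until reaching e:
  (xy¹²)¹ = xy¹², (xy¹²)² = y⁹, (xy¹²)³ = xy⁶, (xy¹²)⁴ = y³, (xy¹²)⁵ = x, (xy¹²)⁶ = y¹², (xy¹²)⁷ = xy⁹, (xy¹²)⁸ = y⁶, (xy¹²)⁹ = xy³, (xy¹²)¹⁰ = e.
The smallest positive k with (xy¹²)ᵏ = e is 10, so |⟨xy¹²⟩| = 10.

Answer: 10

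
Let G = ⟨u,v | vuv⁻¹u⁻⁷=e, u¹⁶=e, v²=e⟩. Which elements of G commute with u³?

⟨u³⟩ ⊆ C_G(u³) since powers of u³ commute with u³; so |C_G(u³)| ≥ |⟨u³⟩| = 16.
By orbit–stabilizer, |C_G(u³)| = |G| / |conj. class of u³| = 32 / 2 = 16.
The 16 elements commuting with u³ are {e, u, u², u³, u⁴, u⁵, u⁶, u⁷, u⁸, u⁹, u¹⁰, u¹¹, u¹², u¹³, u¹⁴, u¹⁵}.

Answer: {e, u, u², u³, u⁴, u⁵, u⁶, u⁷, u⁸, u⁹, u¹⁰, u¹¹, u¹², u¹³, u¹⁴, u¹⁵}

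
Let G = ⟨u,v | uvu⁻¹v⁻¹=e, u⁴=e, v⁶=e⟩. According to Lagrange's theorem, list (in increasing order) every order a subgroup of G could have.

|G| = 24 = 2³ · 3. By Lagrange's theorem the order of any subgroup divides 24; the divisors of 24 are 1, 2, 3, 4, 6, 8, 12, 24.

Answer: 1, 2, 3, 4, 6, 8, 12, 24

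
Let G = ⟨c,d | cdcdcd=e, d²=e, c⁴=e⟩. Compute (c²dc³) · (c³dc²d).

Compute (c²dc³) · (c³dc²d) by multiplying left to right and reducing via the relations at each step:
  (c²dc³) · c³ = c²dc²
  (c²dc²) · d = c²dc²d
  (c²dc²d) · c² = dc²d
  (dc²d) · d = dc²

Answer: dc²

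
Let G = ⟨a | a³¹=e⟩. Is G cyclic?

|G| = 31. The element a has order 31 (its powers give 31 distinct elements), so ⟨a⟩ = G and G is cyclic.

Answer: Yes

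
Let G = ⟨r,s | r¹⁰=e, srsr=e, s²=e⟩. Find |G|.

Enumerate words in the generators, reducing via the relations: the distinct elements are
  {e, r, s, rs, r², r³, r⁴, r⁵, r⁶, r⁷, r⁸, r⁹, r²s, r³s, r⁴s, r⁵s, r⁶s, r⁷s, r⁸s, r⁹s}.
No further products give new elements, so |G| = 20.

Answer: 20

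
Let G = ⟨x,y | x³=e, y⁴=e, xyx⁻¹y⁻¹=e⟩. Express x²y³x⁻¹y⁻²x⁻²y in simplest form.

Multiply left to right, reducing at each step:
  (x²) · y³ = x²y³
  (x²y³) · x⁻¹ = xy³
  (xy³) · y⁻² = xy
  (xy) · x⁻² = x²y
  (x²y) · y = x²y²

Answer: x²y²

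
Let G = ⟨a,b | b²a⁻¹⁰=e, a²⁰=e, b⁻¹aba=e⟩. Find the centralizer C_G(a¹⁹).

⟨a¹⁹⟩ ⊆ C_G(a¹⁹) since powers of a¹⁹ commute with a¹⁹; so |C_G(a¹⁹)| ≥ |⟨a¹⁹⟩| = 20.
By orbit–stabilizer, |C_G(a¹⁹)| = |G| / |conj. class of a¹⁹| = 40 / 2 = 20.
The 20 elements commuting with a¹⁹ are {e, a, a², a³, a⁴, a⁵, a⁶, a⁷, a⁸, a⁹, a¹⁰, a¹¹, a¹², a¹³, a¹⁴, a¹⁵, a¹⁶, a¹⁷, a¹⁸, a¹⁹}.

Answer: {e, a, a², a³, a⁴, a⁵, a⁶, a⁷, a⁸, a⁹, a¹⁰, a¹¹, a¹², a¹³, a¹⁴, a¹⁵, a¹⁶, a¹⁷, a¹⁸, a¹⁹}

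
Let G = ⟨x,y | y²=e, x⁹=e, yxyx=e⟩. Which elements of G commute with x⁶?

⟨x⁶⟩ ⊆ C_G(x⁶) since powers of x⁶ commute with x⁶; so |C_G(x⁶)| ≥ |⟨x⁶⟩| = 3.
By orbit–stabilizer, |C_G(x⁶)| = |G| / |conj. class of x⁶| = 18 / 2 = 9.
The 9 elements commuting with x⁶ are {e, x, x², x³, x⁴, x⁵, x⁶, x⁷, x⁸}.

Answer: {e, x, x², x³, x⁴, x⁵, x⁶, x⁷, x⁸}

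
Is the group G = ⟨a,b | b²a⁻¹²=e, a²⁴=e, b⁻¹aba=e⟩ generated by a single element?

Every cyclic group is abelian. But a·b = ab while b·a = a¹¹b⁻¹, so a·b ≠ b·a and G is not abelian. Hence G is not cyclic.

Answer: No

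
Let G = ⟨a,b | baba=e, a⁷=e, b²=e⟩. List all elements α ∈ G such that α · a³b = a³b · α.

⟨a³b⟩ ⊆ C_G(a³b) since powers of a³b commute with a³b; so |C_G(a³b)| ≥ |⟨a³b⟩| = 2.
By orbit–stabilizer, |C_G(a³b)| = |G| / |conj. class of a³b| = 14 / 7 = 2.
The 2 elements commuting with a³b are {e, a³b}.

Answer: {e, a³b}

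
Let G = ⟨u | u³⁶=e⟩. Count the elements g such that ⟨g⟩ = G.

G is cyclic of order 36. An element generates G iff its order is 36, and a cyclic group of order 36 has exactly φ(36) = 12 such elements.

Answer: 12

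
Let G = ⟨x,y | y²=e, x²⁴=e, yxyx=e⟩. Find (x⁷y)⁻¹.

The order of (x⁷y) is 2 (smallest k with (x⁷y)ᵏ = e), so (x⁷y)⁻¹ = (x⁷y)¹ = x⁷y.
Check: (x⁷y) · (x⁷y) → (x⁷y) · x⁷ = y;   y · y = e, giving e as required.

Answer: x⁷y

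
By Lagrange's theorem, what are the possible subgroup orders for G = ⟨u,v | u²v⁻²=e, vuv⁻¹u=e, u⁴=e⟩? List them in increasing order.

|G| = 8 = 2³. By Lagrange's theorem the order of any subgroup divides 8; the divisors of 8 are 1, 2, 4, 8.

Answer: 1, 2, 4, 8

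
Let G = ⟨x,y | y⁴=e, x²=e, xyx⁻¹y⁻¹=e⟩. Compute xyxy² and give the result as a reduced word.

Multiply left to right, reducing at each step:
  x · y = xy
  (xy) · x = y
  y · y² = y³

Answer: y³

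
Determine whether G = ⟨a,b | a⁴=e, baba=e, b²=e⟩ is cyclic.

Every cyclic group is abelian. But a·b = ab while b·a = a³b, so a·b ≠ b·a and G is not abelian. Hence G is not cyclic.

Answer: No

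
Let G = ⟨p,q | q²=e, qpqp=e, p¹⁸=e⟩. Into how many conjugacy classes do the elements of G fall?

The conjugacy classes (representative and size) are:
  [e] (size 1), [p] (size 2), [p²] (size 2), [p³] (size 2), [p¹⁴] (size 2), [p⁵] (size 2), [p¹²] (size 2), [p⁷] (size 2), [p¹⁰] (size 2), [p⁹] (size 1), [p¹⁰q] (size 9), [pq] (size 9).
Class equation: 1 + 2 + 2 + 2 + 2 + 2 + 2 + 2 + 2 + 1 + 9 + 9 = 36 = |G|. So G has 12 conjugacy classes.

Answer: 12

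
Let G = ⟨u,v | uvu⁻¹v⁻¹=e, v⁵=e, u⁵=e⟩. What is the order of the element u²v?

Compute successive powers until reaching e:
  (u²v)¹ = u²v, (u²v)² = u⁴v², (u²v)³ = uv³, (u²v)⁴ = u³v⁴, (u²v)⁵ = e.
The smallest positive k with (u²v)ᵏ = e is 5.

Answer: 5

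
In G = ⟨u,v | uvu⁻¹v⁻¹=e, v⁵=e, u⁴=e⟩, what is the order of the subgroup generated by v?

|⟨v⟩| equals the order of v. Compute successive powers until reaching e:
  v¹ = v, v² = v², v³ = v³, v⁴ = v⁴, v⁵ = e.
The smallest positive k with vᵏ = e is 5, so |⟨v⟩| = 5.

Answer: 5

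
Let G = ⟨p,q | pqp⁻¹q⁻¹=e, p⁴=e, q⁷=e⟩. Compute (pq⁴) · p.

Compute (pq⁴) · p by multiplying left to right and reducing via the relations at each step:
  (pq⁴) · p = p²q⁴

Answer: p²q⁴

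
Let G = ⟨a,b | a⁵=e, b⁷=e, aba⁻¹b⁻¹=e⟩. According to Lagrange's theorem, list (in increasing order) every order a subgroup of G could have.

|G| = 35 = 5 · 7. By Lagrange's theorem the order of any subgroup divides 35; the divisors of 35 are 1, 5, 7, 35.

Answer: 1, 5, 7, 35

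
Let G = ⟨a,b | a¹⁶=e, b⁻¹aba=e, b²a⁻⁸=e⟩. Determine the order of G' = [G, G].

G' = [G, G] is generated by all commutators. The generator-pair commutators are: [a, b] = a².
The subgroup they normally generate is {e, a², a⁴, a⁶, a⁸, a¹⁰, a¹², a¹⁴}, of order 8.
Check: |G/G'| = 32/8 = 4 is the order of the abelianisation.

Answer: 8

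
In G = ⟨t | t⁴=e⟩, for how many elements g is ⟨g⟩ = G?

G is cyclic of order 4. An element generates G iff its order is 4, and a cyclic group of order 4 has exactly φ(4) = 2 such elements.

Answer: 2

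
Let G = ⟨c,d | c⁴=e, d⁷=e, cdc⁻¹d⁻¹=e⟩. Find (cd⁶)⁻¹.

The order of (cd⁶) is 28 (smallest k with (cd⁶)ᵏ = e), so (cd⁶)⁻¹ = (cd⁶)²⁷ = c³d.
Check: (cd⁶) · (c³d) → (cd⁶) · c³ = d⁶;   (d⁶) · d = e, giving e as required.

Answer: c³d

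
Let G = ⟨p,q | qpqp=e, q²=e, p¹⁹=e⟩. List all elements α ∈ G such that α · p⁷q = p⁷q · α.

⟨p⁷q⟩ ⊆ C_G(p⁷q) since powers of p⁷q commute with p⁷q; so |C_G(p⁷q)| ≥ |⟨p⁷q⟩| = 2.
By orbit–stabilizer, |C_G(p⁷q)| = |G| / |conj. class of p⁷q| = 38 / 19 = 2.
The 2 elements commuting with p⁷q are {e, p⁷q}.

Answer: {e, p⁷q}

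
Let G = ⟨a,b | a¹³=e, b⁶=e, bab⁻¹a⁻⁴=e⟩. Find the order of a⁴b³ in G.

Compute successive powers until reaching e:
  (a⁴b³)¹ = a⁴b³, (a⁴b³)² = e.
The smallest positive k with (a⁴b³)ᵏ = e is 2.

Answer: 2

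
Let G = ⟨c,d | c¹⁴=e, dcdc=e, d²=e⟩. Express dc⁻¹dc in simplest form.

Multiply left to right, reducing at each step:
  d · c⁻¹ = cd
  (cd) · d = c
  c · c = c²

Answer: c²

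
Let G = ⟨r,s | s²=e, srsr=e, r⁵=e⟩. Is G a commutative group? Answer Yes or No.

r·s = rs but s·r = r⁴s, so r·s ≠ s·r and G is not abelian.

Answer: No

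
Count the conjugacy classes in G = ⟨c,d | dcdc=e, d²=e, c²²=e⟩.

The conjugacy classes (representative and size) are:
  [e] (size 1), [c] (size 2), [c²] (size 2), [c¹⁹] (size 2), [c⁴] (size 2), [c⁵] (size 2), [c⁶] (size 2), [c⁷] (size 2), [c⁸] (size 2), [c¹³] (size 2), [c¹⁰] (size 2), [c¹¹] (size 1), [c⁶d] (size 11), [cd] (size 11).
Class equation: 1 + 2 + 2 + 2 + 2 + 2 + 2 + 2 + 2 + 2 + 2 + 1 + 11 + 11 = 44 = |G|. So G has 14 conjugacy classes.

Answer: 14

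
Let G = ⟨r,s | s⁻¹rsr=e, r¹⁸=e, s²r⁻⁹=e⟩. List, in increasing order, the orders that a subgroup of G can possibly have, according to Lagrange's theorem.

|G| = 36 = 2² · 3². By Lagrange's theorem the order of any subgroup divides 36; the divisors of 36 are 1, 2, 3, 4, 6, 9, 12, 18, 36.

Answer: 1, 2, 3, 4, 6, 9, 12, 18, 36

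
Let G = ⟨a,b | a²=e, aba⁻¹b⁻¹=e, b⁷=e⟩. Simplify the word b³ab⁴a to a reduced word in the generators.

Multiply left to right, reducing at each step:
  (b³) · a = ab³
  (ab³) · b⁴ = a
  a · a = e

Answer: e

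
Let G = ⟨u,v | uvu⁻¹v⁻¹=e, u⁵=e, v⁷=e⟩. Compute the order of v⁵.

Compute successive powers until reaching e:
  (v⁵)¹ = v⁵, (v⁵)² = v³, (v⁵)³ = v, (v⁵)⁴ = v⁶, (v⁵)⁵ = v⁴, (v⁵)⁶ = v², (v⁵)⁷ = e.
The smallest positive k with (v⁵)ᵏ = e is 7.

Answer: 7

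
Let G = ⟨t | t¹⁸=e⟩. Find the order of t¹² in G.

Compute successive powers until reaching e:
  (t¹²)¹ = t¹², (t¹²)² = t⁶, (t¹²)³ = e.
The smallest positive k with (t¹²)ᵏ = e is 3.

Answer: 3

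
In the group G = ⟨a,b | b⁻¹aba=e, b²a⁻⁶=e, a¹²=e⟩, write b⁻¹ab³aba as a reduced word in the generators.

Multiply left to right, reducing at each step:
  (b⁻¹) · a = a⁵b
  (a⁵b) · b³ = a⁵
  (a⁵) · a = a⁶
  (a⁶) · b = b⁻¹
  (b⁻¹) · a = a⁵b

Answer: a⁵b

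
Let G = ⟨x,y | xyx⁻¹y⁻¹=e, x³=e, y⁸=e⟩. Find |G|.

Enumerate words in the generators, reducing via the relations: the distinct elements are
  {e, x, y, xy, x², y², y³, y⁴, y⁵, y⁶, y⁷, xy², xy³, xy⁴, xy⁵, xy⁶, xy⁷, x²y, x²y², x²y³, x²y⁴, x²y⁵, x²y⁶, x²y⁷}.
No further products give new elements, so |G| = 24.

Answer: 24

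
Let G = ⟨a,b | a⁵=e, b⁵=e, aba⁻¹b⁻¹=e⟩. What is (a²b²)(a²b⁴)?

Compute (a²b²) · (a²b⁴) by multiplying left to right and reducing via the relations at each step:
  (a²b²) · a² = a⁴b²
  (a⁴b²) · b⁴ = a⁴b

Answer: a⁴b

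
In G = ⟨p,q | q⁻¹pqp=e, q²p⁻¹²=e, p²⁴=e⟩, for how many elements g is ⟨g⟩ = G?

⟨g⟩ = G would require ord(g) = |G| = 48, but the maximum element order in G is 24 < 48. So G is not cyclic and no single element generates it: the count is 0.

Answer: 0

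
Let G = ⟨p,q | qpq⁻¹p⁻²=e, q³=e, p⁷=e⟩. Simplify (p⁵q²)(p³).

Compute (p⁵q²) · (p³) by multiplying left to right and reducing via the relations at each step:
  (p⁵q²) · p³ = p³q²

Answer: p³q²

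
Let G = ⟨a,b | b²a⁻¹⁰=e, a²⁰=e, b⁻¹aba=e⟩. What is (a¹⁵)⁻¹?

The order of (a¹⁵) is 4 (smallest k with (a¹⁵)ᵏ = e), so (a¹⁵)⁻¹ = (a¹⁵)³ = a⁵.
Check: (a¹⁵) · (a⁵) → (a¹⁵) · a⁵ = e, giving e as required.

Answer: a⁵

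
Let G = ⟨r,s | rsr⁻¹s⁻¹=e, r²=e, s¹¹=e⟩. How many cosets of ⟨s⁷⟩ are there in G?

First find ord(s⁷) by computing successive powers:
  (s⁷)¹ = s⁷, (s⁷)² = s³, (s⁷)³ = s¹⁰, (s⁷)⁴ = s⁶, (s⁷)⁵ = s², (s⁷)⁶ = s⁹, (s⁷)⁷ = s⁵, (s⁷)⁸ = s, (s⁷)⁹ = s⁸, (s⁷)¹⁰ = s⁴, (s⁷)¹¹ = e.
So |⟨s⁷⟩| = ord(s⁷) = 11. With |G| = 22, by Lagrange [G : ⟨s⁷⟩] = 22/11 = 2.

Answer: 2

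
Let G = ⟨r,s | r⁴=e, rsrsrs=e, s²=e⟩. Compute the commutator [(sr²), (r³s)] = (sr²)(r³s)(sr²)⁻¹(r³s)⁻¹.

[(sr²), (r³s)] = (sr²)·(r³s)·(sr²)⁻¹·(r³s)⁻¹.
  (sr²) · (r³s) = r³sr³
  (r³sr³) · (r²s) = r²sr³
  (r²sr³) · (sr) = r³sr²

Answer: r³sr²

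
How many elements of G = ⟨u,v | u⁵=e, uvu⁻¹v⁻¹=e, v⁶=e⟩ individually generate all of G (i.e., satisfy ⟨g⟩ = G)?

G is cyclic of order 30. An element generates G iff its order is 30, and a cyclic group of order 30 has exactly φ(30) = 8 such elements.

Answer: 8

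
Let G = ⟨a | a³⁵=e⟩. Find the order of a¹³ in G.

Compute successive powers until reaching e:
  (a¹³)¹ = a¹³, (a¹³)² = a²⁶, (a¹³)³ = a⁴, (a¹³)⁴ = a¹⁷, (a¹³)⁵ = a³⁰, (a¹³)⁶ = a⁸, (a¹³)⁷ = a²¹, (a¹³)⁸ = a³⁴, (a¹³)⁹ = a¹², (a¹³)¹⁰ = a²⁵, (a¹³)¹¹ = a³, (a¹³)¹² = a¹⁶, (a¹³)¹³ = a²⁹, (a¹³)¹⁴ = a⁷, (a¹³)¹⁵ = a²⁰, (a¹³)¹⁶ = a³³, (a¹³)¹⁷ = a¹¹, (a¹³)¹⁸ = a²⁴, (a¹³)¹⁹ = a², (a¹³)²⁰ = a¹⁵, (a¹³)²¹ = a²⁸, (a¹³)²² = a⁶, (a¹³)²³ = a¹⁹, (a¹³)²⁴ = a³², (a¹³)²⁵ = a¹⁰, (a¹³)²⁶ = a²³, (a¹³)²⁷ = a, (a¹³)²⁸ = a¹⁴, (a¹³)²⁹ = a²⁷, (a¹³)³⁰ = a⁵, (a¹³)³¹ = a¹⁸, (a¹³)³² = a³¹, (a¹³)³³ = a⁹, (a¹³)³⁴ = a²², (a¹³)³⁵ = e.
The smallest positive k with (a¹³)ᵏ = e is 35.

Answer: 35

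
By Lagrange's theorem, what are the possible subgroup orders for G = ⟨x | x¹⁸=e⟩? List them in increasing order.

|G| = 18 = 2 · 3². By Lagrange's theorem the order of any subgroup divides 18; the divisors of 18 are 1, 2, 3, 6, 9, 18.

Answer: 1, 2, 3, 6, 9, 18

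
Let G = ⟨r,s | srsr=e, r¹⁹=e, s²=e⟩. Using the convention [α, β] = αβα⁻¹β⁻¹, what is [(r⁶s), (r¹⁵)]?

[(r⁶s), (r¹⁵)] = (r⁶s)·(r¹⁵)·(r⁶s)⁻¹·(r¹⁵)⁻¹.
  (r⁶s) · (r¹⁵) = r¹⁰s
  (r¹⁰s) · (r⁶s) = r⁴
  (r⁴) · (r⁴) = r⁸

Answer: r⁸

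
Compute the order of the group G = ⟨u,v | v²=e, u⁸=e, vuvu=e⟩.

Enumerate words in the generators, reducing via the relations: the distinct elements are
  {e, u, v, uv, u², u³, u⁴, u⁵, u⁶, u⁷, u²v, u³v, u⁴v, u⁵v, u⁶v, u⁷v}.
No further products give new elements, so |G| = 16.

Answer: 16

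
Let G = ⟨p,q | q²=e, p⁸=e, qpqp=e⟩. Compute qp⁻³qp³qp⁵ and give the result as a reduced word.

Multiply left to right, reducing at each step:
  q · p⁻³ = p³q
  (p³q) · q = p³
  (p³) · p³ = p⁶
  (p⁶) · q = p⁶q
  (p⁶q) · p⁵ = pq

Answer: pq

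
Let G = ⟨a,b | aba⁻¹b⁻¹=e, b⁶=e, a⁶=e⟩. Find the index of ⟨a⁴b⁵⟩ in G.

First find ord(a⁴b⁵) by computing successive powers:
  (a⁴b⁵)¹ = a⁴b⁵, (a⁴b⁵)² = a²b⁴, (a⁴b⁵)³ = b³, (a⁴b⁵)⁴ = a⁴b², (a⁴b⁵)⁵ = a²b, (a⁴b⁵)⁶ = e.
So |⟨a⁴b⁵⟩| = ord(a⁴b⁵) = 6. With |G| = 36, by Lagrange [G : ⟨a⁴b⁵⟩] = 36/6 = 6.

Answer: 6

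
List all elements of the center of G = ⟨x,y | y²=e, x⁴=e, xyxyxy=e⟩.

An element z ∈ Z(G) iff z commutes with every generator.
For example e is central: e·x = x = x·e; e·y = y = y·e.
Whereas x ∉ Z(G) since x·y = xy ≠ yx = y·x.
Checking each of the 24 elements this way gives Z(G) = {e}, of order 1.

Answer: {e}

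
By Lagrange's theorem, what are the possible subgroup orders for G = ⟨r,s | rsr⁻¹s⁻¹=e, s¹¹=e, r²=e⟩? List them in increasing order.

|G| = 22 = 2 · 11. By Lagrange's theorem the order of any subgroup divides 22; the divisors of 22 are 1, 2, 11, 22.

Answer: 1, 2, 11, 22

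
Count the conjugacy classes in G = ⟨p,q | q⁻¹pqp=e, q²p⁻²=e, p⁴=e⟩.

The conjugacy classes (representative and size) are:
  [e] (size 1), [p³] (size 2), [p²] (size 1), [q⁻¹] (size 2), [pq⁻¹] (size 2).
Class equation: 1 + 2 + 1 + 2 + 2 = 8 = |G|. So G has 5 conjugacy classes.

Answer: 5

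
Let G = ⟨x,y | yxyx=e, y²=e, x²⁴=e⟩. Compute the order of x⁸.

Compute successive powers until reaching e:
  (x⁸)¹ = x⁸, (x⁸)² = x¹⁶, (x⁸)³ = e.
The smallest positive k with (x⁸)ᵏ = e is 3.

Answer: 3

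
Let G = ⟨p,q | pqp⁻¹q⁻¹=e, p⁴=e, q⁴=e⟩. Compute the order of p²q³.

Compute successive powers until reaching e:
  (p²q³)¹ = p²q³, (p²q³)² = q², (p²q³)³ = p²q, (p²q³)⁴ = e.
The smallest positive k with (p²q³)ᵏ = e is 4.

Answer: 4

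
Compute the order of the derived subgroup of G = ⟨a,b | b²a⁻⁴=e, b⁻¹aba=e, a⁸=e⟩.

G' = [G, G] is generated by all commutators. The generator-pair commutators are: [a, b] = a².
The subgroup they normally generate is {e, a², a⁴, a⁶}, of order 4.
Check: |G/G'| = 16/4 = 4 is the order of the abelianisation.

Answer: 4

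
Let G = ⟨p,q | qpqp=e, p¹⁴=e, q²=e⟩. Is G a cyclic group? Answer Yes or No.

Every cyclic group is abelian. But p·q = pq while q·p = p¹³q, so p·q ≠ q·p and G is not abelian. Hence G is not cyclic.

Answer: No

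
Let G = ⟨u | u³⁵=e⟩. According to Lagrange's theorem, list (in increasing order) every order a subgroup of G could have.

|G| = 35 = 5 · 7. By Lagrange's theorem the order of any subgroup divides 35; the divisors of 35 are 1, 5, 7, 35.

Answer: 1, 5, 7, 35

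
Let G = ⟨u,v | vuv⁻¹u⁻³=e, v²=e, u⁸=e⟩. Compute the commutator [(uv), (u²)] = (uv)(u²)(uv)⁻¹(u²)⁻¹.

[(uv), (u²)] = (uv)·(u²)·(uv)⁻¹·(u²)⁻¹.
  (uv) · (u²) = u⁷v
  (u⁷v) · (u⁵v) = u⁶
  (u⁶) · (u⁶) = u⁴

Answer: u⁴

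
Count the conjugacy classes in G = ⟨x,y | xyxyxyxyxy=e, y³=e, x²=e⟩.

The conjugacy classes (representative and size) are:
  [e] (size 1), [xyxy²xyxy²x] (size 15), [yxyxy²x] (size 20), [xy²xy²x] (size 12), [y²xyxy²] (size 12).
Class equation: 1 + 15 + 20 + 12 + 12 = 60 = |G|. So G has 5 conjugacy classes.

Answer: 5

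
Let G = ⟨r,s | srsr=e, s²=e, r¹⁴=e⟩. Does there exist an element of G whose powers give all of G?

Every cyclic group is abelian. But r·s = rs while s·r = r¹³s, so r·s ≠ s·r and G is not abelian. Hence G is not cyclic.

Answer: No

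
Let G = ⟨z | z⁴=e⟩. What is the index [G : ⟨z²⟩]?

First find ord(z²) by computing successive powers:
  (z²)¹ = z², (z²)² = e.
So |⟨z²⟩| = ord(z²) = 2. With |G| = 4, by Lagrange [G : ⟨z²⟩] = 4/2 = 2.

Answer: 2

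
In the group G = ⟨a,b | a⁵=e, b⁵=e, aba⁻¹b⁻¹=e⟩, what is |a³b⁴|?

Compute successive powers until reaching e:
  (a³b⁴)¹ = a³b⁴, (a³b⁴)² = ab³, (a³b⁴)³ = a⁴b², (a³b⁴)⁴ = a²b, (a³b⁴)⁵ = e.
The smallest positive k with (a³b⁴)ᵏ = e is 5.

Answer: 5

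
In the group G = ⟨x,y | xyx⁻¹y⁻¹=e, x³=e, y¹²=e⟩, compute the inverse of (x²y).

The order of (x²y) is 12 (smallest k with (x²y)ᵏ = e), so (x²y)⁻¹ = (x²y)¹¹ = xy¹¹.
Check: (x²y) · (xy¹¹) → (x²y) · x = y;   y · y¹¹ = e, giving e as required.

Answer: xy¹¹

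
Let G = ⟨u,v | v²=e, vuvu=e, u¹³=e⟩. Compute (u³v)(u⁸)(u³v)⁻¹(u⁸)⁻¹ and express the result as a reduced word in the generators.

[(u³v), (u⁸)] = (u³v)·(u⁸)·(u³v)⁻¹·(u⁸)⁻¹.
  (u³v) · (u⁸) = u⁸v
  (u⁸v) · (u³v) = u⁵
  (u⁵) · (u⁵) = u¹⁰

Answer: u¹⁰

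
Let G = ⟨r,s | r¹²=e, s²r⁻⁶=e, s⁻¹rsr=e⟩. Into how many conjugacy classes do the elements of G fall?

The conjugacy classes (representative and size) are:
  [e] (size 1), [r¹¹] (size 2), [r²] (size 2), [r⁹] (size 2), [r⁴] (size 2), [r⁵] (size 2), [r⁶] (size 1), [r²s] (size 6), [rs] (size 6).
Class equation: 1 + 2 + 2 + 2 + 2 + 2 + 1 + 6 + 6 = 24 = |G|. So G has 9 conjugacy classes.

Answer: 9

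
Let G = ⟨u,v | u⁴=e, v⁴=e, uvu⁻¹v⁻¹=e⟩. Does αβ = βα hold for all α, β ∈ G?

Each pair of generators commutes: u·v = uv = v·u. Since the generators pairwise commute, every element of G commutes with every other, so G is abelian.

Answer: Yes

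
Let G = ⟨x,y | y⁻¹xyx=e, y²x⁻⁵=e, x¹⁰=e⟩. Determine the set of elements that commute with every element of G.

An element z ∈ Z(G) iff z commutes with every generator.
For example x⁵ is central: (x⁵)·x = x⁶ = x·(x⁵); (x⁵)·y = y⁻¹ = y·(x⁵).
Whereas x ∉ Z(G) since x·y = xy ≠ x⁴y⁻¹ = y·x.
Checking each of the 20 elements this way gives Z(G) = {e, x⁵}, of order 2.

Answer: {e, x⁵}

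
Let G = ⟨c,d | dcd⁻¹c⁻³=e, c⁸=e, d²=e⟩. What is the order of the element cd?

Compute successive powers until reaching e:
  (cd)¹ = cd, (cd)² = c⁴, (cd)³ = c⁵d, (cd)⁴ = e.
The smallest positive k with (cd)ᵏ = e is 4.

Answer: 4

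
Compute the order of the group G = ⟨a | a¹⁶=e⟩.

G is generated by a single element, so G is cyclic. The relator gives a¹⁶ = e and no smaller power is forced to be e, so the 16 powers {a, e, a², a³, a⁴, a⁵, a⁶, a⁷, a⁸, a⁹, a¹², a¹³, a¹¹, a¹⁰, a¹⁴, a¹⁵} are distinct. Hence |G| = 16.

Answer: 16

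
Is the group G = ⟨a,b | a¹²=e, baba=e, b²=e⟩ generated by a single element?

Every cyclic group is abelian. But a·b = ab while b·a = a¹¹b, so a·b ≠ b·a and G is not abelian. Hence G is not cyclic.

Answer: No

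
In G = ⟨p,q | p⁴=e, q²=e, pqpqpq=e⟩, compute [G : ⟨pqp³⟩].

First find ord(pqp³) by computing successive powers:
  (pqp³)¹ = pqp³, (pqp³)² = e.
So |⟨pqp³⟩| = ord(pqp³) = 2. With |G| = 24, by Lagrange [G : ⟨pqp³⟩] = 24/2 = 12.

Answer: 12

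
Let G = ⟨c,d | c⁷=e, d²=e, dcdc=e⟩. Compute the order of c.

Compute successive powers until reaching e:
  c¹ = c, c² = c², c³ = c³, c⁴ = c⁴, c⁵ = c⁵, c⁶ = c⁶, c⁷ = e.
The smallest positive k with cᵏ = e is 7.

Answer: 7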